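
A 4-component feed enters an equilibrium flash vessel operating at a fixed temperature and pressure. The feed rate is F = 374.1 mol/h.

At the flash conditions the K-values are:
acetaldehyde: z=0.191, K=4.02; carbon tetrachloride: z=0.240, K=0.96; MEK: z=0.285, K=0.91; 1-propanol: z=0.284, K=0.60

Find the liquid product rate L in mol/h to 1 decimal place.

L = 125.6 mol/h

Material balance + equilibrium reduce to Σ zᵢ(Kᵢ−1)/(1+β(Kᵢ−1)) = 0.
Feasibility: ΣzᵢKᵢ = 1.428, Σzᵢ/Kᵢ = 1.084 — both > 1, two phases present.
Newton–Raphson from β = 0.5:
  β = 0.500: g = 0.0512, g' = -0.350 → β = 0.646
  β = 0.646: g = 0.0052, g' = -0.286 → β = 0.664
Converged at β = 0.664.
Then V = β·F = 0.6644·374.1 = 248.5 mol/h and L = F − V = 125.6 mol/h.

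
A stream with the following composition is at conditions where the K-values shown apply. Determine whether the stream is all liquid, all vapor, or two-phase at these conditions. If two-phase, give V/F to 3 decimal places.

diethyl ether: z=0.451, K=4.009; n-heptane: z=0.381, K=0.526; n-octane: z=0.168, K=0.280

two-phase, V/F = 0.619

ΣzᵢKᵢ = 2.056; Σzᵢ/Kᵢ = 1.437.
Both exceed 1, so a two-phase solution exists.
Material balance + equilibrium reduce to Σ zᵢ(Kᵢ−1)/(1+ψ(Kᵢ−1)) = 0.
Newton iteration, ψ⁰ = 0.58:
  ψ = 0.580: g = 0.0376, g' = -0.961 → ψ = 0.619
Converged at ψ = 0.619.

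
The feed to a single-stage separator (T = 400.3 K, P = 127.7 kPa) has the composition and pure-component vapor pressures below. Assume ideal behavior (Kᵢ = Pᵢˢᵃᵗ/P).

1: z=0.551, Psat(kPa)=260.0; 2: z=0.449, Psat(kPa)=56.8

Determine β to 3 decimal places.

β = 0.559

Raoult's law: Kᵢ = Pᵢˢᵃᵗ/P = Pᵢˢᵃᵗ/127.7.
  K_1 = 260.0/127.7 = 2.03602, K_2 = 56.8/127.7 = 0.44479
Rachford–Rice: g(β) = Σ zᵢ(Kᵢ−1)/(1+β(Kᵢ−1)) = 0.
Check two-phase: ΣzᵢKᵢ = 1.322 > 1 and Σzᵢ/Kᵢ = 1.280 > 1, so g(0) = 0.322 > 0 and g(1) = -0.280 < 0.
Binary case is linear: z₁(K₁−1)(1+β(K₂−1)) + z₂(K₂−1)(1+β(K₁−1)) = 0
⇒ β = [z₁(K₁−1)+z₂(K₂−1)] / [−(K₁−1)(K₂−1)] = 0.3216/0.5752 = 0.559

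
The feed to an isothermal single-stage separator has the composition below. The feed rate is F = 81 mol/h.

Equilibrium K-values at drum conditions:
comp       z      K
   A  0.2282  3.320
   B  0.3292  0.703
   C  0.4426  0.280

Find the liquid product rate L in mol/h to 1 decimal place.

L = 73.9 mol/h

Iterate (Newton) starting at β = 0.5:
  β = 0.5000: g = -0.36765, g' = -0.8635 → β = 0.0742
  β = 0.0742: g = 0.01501, g' = -1.1803 → β = 0.0869
  β = 0.0869: g = 0.00025, g' = -1.1423 → β = 0.0872
Converged at β = 0.0872.
Then V = β·F = 0.0872·81 = 7.1 mol/h and L = F − V = 73.9 mol/h.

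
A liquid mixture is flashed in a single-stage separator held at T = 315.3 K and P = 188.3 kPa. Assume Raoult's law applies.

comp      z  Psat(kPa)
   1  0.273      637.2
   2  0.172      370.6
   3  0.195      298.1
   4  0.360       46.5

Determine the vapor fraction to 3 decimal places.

Raoult's law: Kᵢ = Pᵢˢᵃᵗ/P = Pᵢˢᵃᵗ/188.3.
  K_1 = 637.2/188.3 = 3.38396, K_2 = 370.6/188.3 = 1.96814, K_3 = 298.1/188.3 = 1.58311, K_4 = 46.5/188.3 = 0.24695
Newton iteration, ψ⁰ = 0.5:
  ψ = 0.500: g = 0.0623, g' = -0.961 → ψ = 0.565
  ψ = 0.565: g = -0.0012, g' = -1.005 → ψ = 0.564
Converged at ψ = 0.564.

ψ = 0.564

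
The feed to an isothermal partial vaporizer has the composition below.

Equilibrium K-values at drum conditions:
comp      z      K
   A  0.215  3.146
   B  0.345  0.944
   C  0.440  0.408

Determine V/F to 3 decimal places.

V/F = 0.212

Rachford–Rice: g(V/F) = Σ zᵢ(Kᵢ−1)/(1+V/F(Kᵢ−1)) = 0.
g(0) = ΣzᵢKᵢ − 1 = 0.182 and g(1) = 1 − Σzᵢ/Kᵢ = -0.512, so a root lies in (0, 1).
Newton–Raphson from V/F = 0.31:
  V/F = 0.310: g = -0.0616, g' = -0.589 → V/F = 0.205
  V/F = 0.205: g = 0.0041, g' = -0.678 → V/F = 0.212
Converged at V/F = 0.212.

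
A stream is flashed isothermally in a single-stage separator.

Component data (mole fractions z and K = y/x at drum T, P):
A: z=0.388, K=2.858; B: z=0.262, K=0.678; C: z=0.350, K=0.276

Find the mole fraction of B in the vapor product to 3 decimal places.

y_B = 0.200

Newton–Raphson from V/F = 0.51:
  V/F = 0.510: g = -0.1325, g' = -0.853 → V/F = 0.355
  V/F = 0.355: g = -0.0016, g' = -0.853 → V/F = 0.353
Converged at V/F = 0.353.
Compositions from xᵢ = zᵢ/(1+V/F(Kᵢ−1)), yᵢ = Kᵢxᵢ:
  A: x = 0.234, y = 0.670
  B: x = 0.296, y = 0.200
  C: x = 0.470, y = 0.130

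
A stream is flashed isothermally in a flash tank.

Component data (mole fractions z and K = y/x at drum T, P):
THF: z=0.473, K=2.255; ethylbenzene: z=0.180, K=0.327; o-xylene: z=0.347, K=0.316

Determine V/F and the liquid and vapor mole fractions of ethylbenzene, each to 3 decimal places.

V/F = 0.275, x_ethylbenzene = 0.221, y_ethylbenzene = 0.072

Rachford–Rice: g(V/F) = Σ zᵢ(Kᵢ−1)/(1+V/F(Kᵢ−1)) = 0.
Feasibility: ΣzᵢKᵢ = 1.235, Σzᵢ/Kᵢ = 1.858 — both > 1, two phases present.
Newton iteration, V/F⁰ = 0.31:
  V/F = 0.310: g = -0.0269, g' = -0.778 → V/F = 0.275
Converged at V/F = 0.275.
Compositions from xᵢ = zᵢ/(1+V/F(Kᵢ−1)), yᵢ = Kᵢxᵢ:
  THF: x = 0.352, y = 0.793
  ethylbenzene: x = 0.221, y = 0.072
  o-xylene: x = 0.428, y = 0.135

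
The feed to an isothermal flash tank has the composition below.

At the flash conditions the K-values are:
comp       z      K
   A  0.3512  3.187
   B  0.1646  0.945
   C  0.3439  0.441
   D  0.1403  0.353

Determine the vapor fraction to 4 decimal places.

ψ = 0.4404

Rachford–Rice: g(ψ) = Σ zᵢ(Kᵢ−1)/(1+ψ(Kᵢ−1)) = 0.
g(0) = ΣzᵢKᵢ − 1 = 0.4760 and g(1) = 1 − Σzᵢ/Kᵢ = -0.4616, so a root lies in (0, 1).
Iterate (Newton) starting at ψ = 0.5:
  ψ = 0.5000: g = -0.04342, g' = -0.7191 → ψ = 0.4396
  ψ = 0.4396: g = 0.00058, g' = -0.7407 → ψ = 0.4404
Converged at ψ = 0.4404.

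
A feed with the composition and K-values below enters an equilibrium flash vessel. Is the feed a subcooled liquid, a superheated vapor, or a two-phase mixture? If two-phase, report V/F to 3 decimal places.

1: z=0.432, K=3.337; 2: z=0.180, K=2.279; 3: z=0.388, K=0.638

ΣzᵢKᵢ = 2.099; Σzᵢ/Kᵢ = 0.817.
Since Σzᵢ/Kᵢ < 1 the mixture is above its dew point — single vapor phase.

superheated vapor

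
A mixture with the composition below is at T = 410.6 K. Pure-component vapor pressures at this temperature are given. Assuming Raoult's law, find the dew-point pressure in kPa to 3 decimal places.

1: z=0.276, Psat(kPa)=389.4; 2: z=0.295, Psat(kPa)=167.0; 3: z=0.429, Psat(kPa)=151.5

Pdew = 188.433 kPa

At the dew point ψ → 1, so Σzᵢ/Kᵢ = 1 with Kᵢ = Pᵢˢᵃᵗ/P ⇒ 1/P = Σzᵢ/Pᵢˢᵃᵗ.
1/P = 0.276/389.4 + 0.295/167.0 + 0.429/151.5 = 0.005307 ⇒ P = 188.433 kPa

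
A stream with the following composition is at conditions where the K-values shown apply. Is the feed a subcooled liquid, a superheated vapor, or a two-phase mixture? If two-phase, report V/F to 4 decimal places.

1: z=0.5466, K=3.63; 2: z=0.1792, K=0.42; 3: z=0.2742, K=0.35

ΣzᵢKᵢ = 2.1554; Σzᵢ/Kᵢ = 1.3607.
Both exceed 1, so a two-phase solution exists.
Rachford–Rice: g(ψ) = Σ zᵢ(Kᵢ−1)/(1+ψ(Kᵢ−1)) = 0.
Newton iteration, ψ⁰ = 0.6:
  ψ = 0.6000: g = 0.10603, g' = -1.0220 → ψ = 0.7037
  ψ = 0.7037: g = 0.00014, g' = -1.0308 → ψ = 0.7039
Converged at ψ = 0.7039.

two-phase, V/F = 0.7039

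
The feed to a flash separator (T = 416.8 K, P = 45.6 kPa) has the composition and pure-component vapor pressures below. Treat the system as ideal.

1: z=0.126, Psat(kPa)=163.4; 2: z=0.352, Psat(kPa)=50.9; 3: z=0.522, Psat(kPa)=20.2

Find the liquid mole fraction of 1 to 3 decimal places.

Raoult's law: Kᵢ = Pᵢˢᵃᵗ/P = Pᵢˢᵃᵗ/45.6.
  K_1 = 163.4/45.6 = 3.58333, K_2 = 50.9/45.6 = 1.11623, K_3 = 20.2/45.6 = 0.44298
Material balance + equilibrium reduce to Σ zᵢ(Kᵢ−1)/(1+ψ(Kᵢ−1)) = 0.
Feasibility: ΣzᵢKᵢ = 1.076, Σzᵢ/Kᵢ = 1.529 — both > 1, two phases present.
Newton iteration, ψ⁰ = 0.37:
  ψ = 0.370: g = -0.1606, g' = -0.481 → ψ = 0.036
  ψ = 0.036: g = 0.0416, g' = -0.877 → ψ = 0.084
  ψ = 0.084: g = 0.0031, g' = -0.751 → ψ = 0.088
Converged at ψ = 0.088.
Compositions from xᵢ = zᵢ/(1+ψ(Kᵢ−1)), yᵢ = Kᵢxᵢ:
  1: x = 0.103, y = 0.368
  2: x = 0.348, y = 0.389
  3: x = 0.549, y = 0.243

x_1 = 0.103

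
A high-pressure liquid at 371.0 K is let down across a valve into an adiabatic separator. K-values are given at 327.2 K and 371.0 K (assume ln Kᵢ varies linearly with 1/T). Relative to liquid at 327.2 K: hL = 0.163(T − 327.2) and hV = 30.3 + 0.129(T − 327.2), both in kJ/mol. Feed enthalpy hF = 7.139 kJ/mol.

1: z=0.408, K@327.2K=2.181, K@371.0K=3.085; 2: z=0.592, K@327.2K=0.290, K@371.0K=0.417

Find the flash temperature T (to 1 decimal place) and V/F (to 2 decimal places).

T = 338.3 K, V/F = 0.18

Adiabatic flash: solve Rachford–Rice at each trial T, then check hF = ψ·hV(T) + (1−ψ)·hL(T).
  T = 327.2 K: K = (2.181, 0.290), RR gives ψ = 0.073, H_out = 2.223 kJ/mol
  T = 371.0 K: K = (3.085, 0.417), RR gives ψ = 0.416, H_out = 19.122 kJ/mol
  T = 349.1 K: K = (2.622, 0.352), RR gives ψ = 0.264, H_out = 11.386 kJ/mol
  T = 338.1 K: K = (2.398, 0.320), RR gives ψ = 0.177, H_out = 7.063 kJ/mol
  T = 343.6 K: K = (2.509, 0.336), RR gives ψ = 0.222, H_out = 9.279 kJ/mol
  T = 340.9 K: K = (2.454, 0.328), RR gives ψ = 0.200, H_out = 8.206 kJ/mol
  T = 339.5 K: K = (2.426, 0.324), RR gives ψ = 0.189, H_out = 7.639 kJ/mol
Linear interpolation between T = 338.1 (H_out = 7.063) and T = 339.5 (H_out = 7.639) on hF = 7.139 gives T ≈ 338.3 K, at which ψ = 0.18.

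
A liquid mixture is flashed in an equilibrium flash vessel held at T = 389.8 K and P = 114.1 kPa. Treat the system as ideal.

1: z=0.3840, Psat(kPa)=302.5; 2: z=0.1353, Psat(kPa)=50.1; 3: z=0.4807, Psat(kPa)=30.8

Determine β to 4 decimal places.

Raoult's law: Kᵢ = Pᵢˢᵃᵗ/P = Pᵢˢᵃᵗ/114.1.
  K_1 = 302.5/114.1 = 2.651183, K_2 = 50.1/114.1 = 0.439089, K_3 = 30.8/114.1 = 0.269939
Material balance + equilibrium reduce to Σ zᵢ(Kᵢ−1)/(1+β(Kᵢ−1)) = 0.
g(0) = ΣzᵢKᵢ − 1 = 0.2072 and g(1) = 1 − Σzᵢ/Kᵢ = -1.2338, so a root lies in (0, 1).
Newton iteration, β⁰ = 0.59:
  β = 0.5900: g = -0.40874, g' = -1.1543 → β = 0.2359
  β = 0.2359: g = -0.05511, g' = -0.9727 → β = 0.1792
  β = 0.1792: g = 0.00110, g' = -1.0151 → β = 0.1803
Converged at β = 0.1803.

β = 0.1803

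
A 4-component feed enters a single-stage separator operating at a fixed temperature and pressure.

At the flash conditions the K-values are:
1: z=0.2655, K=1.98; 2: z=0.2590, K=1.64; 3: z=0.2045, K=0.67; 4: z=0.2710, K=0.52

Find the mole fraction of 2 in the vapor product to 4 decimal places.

y_2 = 0.2995

Rachford–Rice: g(ψ) = Σ zᵢ(Kᵢ−1)/(1+ψ(Kᵢ−1)) = 0.
Feasibility: ΣzᵢKᵢ = 1.2284, Σzᵢ/Kᵢ = 1.1184 — both > 1, two phases present.
Newton iteration, ψ⁰ = 0.64:
  ψ = 0.6400: g = 0.00418, g' = -0.3156 → ψ = 0.6532
Converged at ψ = 0.6532.
Compositions from xᵢ = zᵢ/(1+ψ(Kᵢ−1)), yᵢ = Kᵢxᵢ:
  1: x = 0.1619, y = 0.3205
  2: x = 0.1826, y = 0.2995
  3: x = 0.2607, y = 0.1747
  4: x = 0.3948, y = 0.2053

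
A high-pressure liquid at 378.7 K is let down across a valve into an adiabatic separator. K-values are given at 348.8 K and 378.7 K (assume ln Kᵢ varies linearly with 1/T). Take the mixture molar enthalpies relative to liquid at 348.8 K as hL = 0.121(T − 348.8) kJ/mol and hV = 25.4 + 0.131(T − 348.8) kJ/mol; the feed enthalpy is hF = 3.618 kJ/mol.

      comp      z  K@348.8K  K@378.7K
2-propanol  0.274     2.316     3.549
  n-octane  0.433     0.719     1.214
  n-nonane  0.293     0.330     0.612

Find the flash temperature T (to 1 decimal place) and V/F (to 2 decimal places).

Adiabatic flash: solve Rachford–Rice at each trial T, then check hF = ψ·hV(T) + (1−ψ)·hL(T).
  T = 348.8 K: K = (2.316, 0.719, 0.330), RR gives ψ = 0.070, H_out = 1.782 kJ/mol
  T = 378.7 K: K = (3.549, 1.214, 0.612), RR gives ψ = 1.000, H_out = 29.317 kJ/mol
  T = 363.8 K: K = (2.894, 0.945, 0.456), RR gives ψ = 0.555, H_out = 15.995 kJ/mol
  T = 356.3 K: K = (2.595, 0.827, 0.389), RR gives ψ = 0.295, H_out = 8.412 kJ/mol
  T = 352.6 K: K = (2.455, 0.772, 0.359), RR gives ψ = 0.181, H_out = 5.077 kJ/mol
  T = 350.7 K: K = (2.385, 0.745, 0.344), RR gives ψ = 0.125, H_out = 3.420 kJ/mol
Linear interpolation between T = 350.7 (H_out = 3.420) and T = 352.6 (H_out = 5.077) on hF = 3.618 gives T ≈ 350.9 K, at which ψ = 0.13.

T = 350.9 K, V/F = 0.13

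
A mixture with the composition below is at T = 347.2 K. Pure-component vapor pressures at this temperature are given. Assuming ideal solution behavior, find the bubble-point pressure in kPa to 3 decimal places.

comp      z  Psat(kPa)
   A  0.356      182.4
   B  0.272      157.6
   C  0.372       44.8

Pbub = 124.467 kPa

At the bubble point ψ → 0, so ΣzᵢKᵢ = 1 with Kᵢ = Pᵢˢᵃᵗ/P ⇒ P = ΣzᵢPᵢˢᵃᵗ.
P = 0.356·182.4 + 0.272·157.6 + 0.372·44.8 = 124.467 kPa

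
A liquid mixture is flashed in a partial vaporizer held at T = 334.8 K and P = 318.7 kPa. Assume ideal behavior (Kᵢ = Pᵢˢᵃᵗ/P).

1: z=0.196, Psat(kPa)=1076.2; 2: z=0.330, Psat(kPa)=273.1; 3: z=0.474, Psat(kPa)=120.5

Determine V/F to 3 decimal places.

V/F = 0.115

Raoult's law: Kᵢ = Pᵢˢᵃᵗ/P = Pᵢˢᵃᵗ/318.7.
  K_1 = 1076.2/318.7 = 3.37684, K_2 = 273.1/318.7 = 0.85692, K_3 = 120.5/318.7 = 0.37810
Newton–Raphson from V/F = 0.4:
  V/F = 0.400: g = -0.2037, g' = -0.623 → V/F = 0.073
  V/F = 0.073: g = 0.0402, g' = -1.011 → V/F = 0.113
  V/F = 0.113: g = 0.0022, g' = -0.907 → V/F = 0.115
Converged at V/F = 0.115.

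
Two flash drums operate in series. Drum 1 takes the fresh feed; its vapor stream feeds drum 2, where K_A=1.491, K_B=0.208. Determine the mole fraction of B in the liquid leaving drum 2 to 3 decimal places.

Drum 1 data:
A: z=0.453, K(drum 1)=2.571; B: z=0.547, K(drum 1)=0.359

Drum 1:
Binary case is linear: z₁(K₁−1)(1+ψ₁(K₂−1)) + z₂(K₂−1)(1+ψ₁(K₁−1)) = 0
⇒ ψ₁ = [z₁(K₁−1)+z₂(K₂−1)] / [−(K₁−1)(K₂−1)] = 0.3610/1.0070 = 0.359
Drum-1 compositions:
  A: x = 0.290, y = 0.745
  B: x = 0.710, y = 0.255
Drum-2 feed = drum-1 vapor: z₂ = (0.7450, 0.2550).
Drum 2:
Binary case is linear: z₁(K₁−1)(1+ψ₂(K₂−1)) + z₂(K₂−1)(1+ψ₂(K₁−1)) = 0
⇒ ψ₂ = [z₁(K₁−1)+z₂(K₂−1)] / [−(K₁−1)(K₂−1)] = 0.1639/0.3889 = 0.421
  A: x = 0.617, y = 0.920
  B: x = 0.383, y = 0.080

x_B (drum 2) = 0.383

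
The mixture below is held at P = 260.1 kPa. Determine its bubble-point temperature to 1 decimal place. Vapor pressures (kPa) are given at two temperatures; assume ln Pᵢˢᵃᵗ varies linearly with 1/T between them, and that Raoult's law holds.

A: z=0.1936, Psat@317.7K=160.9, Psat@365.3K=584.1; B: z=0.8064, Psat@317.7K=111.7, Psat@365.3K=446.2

T = 342.8 K

Bubble-point temperature: ΣzᵢPᵢˢᵃᵗ(T) = P. Interpolate ln Pᵢˢᵃᵗ = aᵢ + bᵢ/T.
  T = 317.7 K: ΣzᵢPᵢˢᵃᵗ = 121.23 kPa
  T = 365.3 K: ΣzᵢPᵢˢᵃᵗ = 472.90 kPa
  T = 341.5 K: ΣzᵢPᵢˢᵃᵗ = 251.01 kPa
  T = 353.4 K: ΣzᵢPᵢˢᵃᵗ = 348.21 kPa
  T = 347.4 K: ΣzᵢPᵢˢᵃᵗ = 296.06 kPa
  T = 344.4 K: ΣzᵢPᵢˢᵃᵗ = 272.42 kPa
  T = 342.9 K: ΣzᵢPᵢˢᵃᵗ = 261.17 kPa
Interpolating between 341.5 K and 342.9 K gives T ≈ 342.8 K.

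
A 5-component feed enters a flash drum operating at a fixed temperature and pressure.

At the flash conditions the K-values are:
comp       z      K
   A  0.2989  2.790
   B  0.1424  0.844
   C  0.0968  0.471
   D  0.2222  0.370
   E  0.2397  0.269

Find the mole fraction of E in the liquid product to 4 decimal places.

x_E = 0.2673

Let ψ = V/F and solve Σ zᵢ(Kᵢ−1)/(1+ψ(Kᵢ−1)) = 0.
g(0) = ΣzᵢKᵢ − 1 = 0.1464 and g(1) = 1 − Σzᵢ/Kᵢ = -0.9730, so a root lies in (0, 1).
Newton–Raphson from ψ = 0.5:
  ψ = 0.5000: g = -0.29189, g' = -0.8270 → ψ = 0.1470
  ψ = 0.1470: g = -0.00530, g' = -0.9036 → ψ = 0.1412
Converged at ψ = 0.1412.
Compositions from xᵢ = zᵢ/(1+ψ(Kᵢ−1)), yᵢ = Kᵢxᵢ:
  A: x = 0.2386, y = 0.6657
  B: x = 0.1456, y = 0.1229
  C: x = 0.1046, y = 0.0493
  D: x = 0.2439, y = 0.0902
  E: x = 0.2673, y = 0.0719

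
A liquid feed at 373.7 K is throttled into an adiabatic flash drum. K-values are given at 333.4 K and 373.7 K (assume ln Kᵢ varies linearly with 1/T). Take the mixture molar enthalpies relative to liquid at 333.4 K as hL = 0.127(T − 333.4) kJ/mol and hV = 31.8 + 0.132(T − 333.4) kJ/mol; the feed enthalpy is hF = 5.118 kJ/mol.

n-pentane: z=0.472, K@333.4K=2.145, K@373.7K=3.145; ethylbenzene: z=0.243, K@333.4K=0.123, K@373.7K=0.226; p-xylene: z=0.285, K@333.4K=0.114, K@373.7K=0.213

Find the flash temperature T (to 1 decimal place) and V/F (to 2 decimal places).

T = 339.8 K, V/F = 0.14

Adiabatic flash: solve Rachford–Rice at each trial T, then check hF = ψ·hV(T) + (1−ψ)·hL(T).
  T = 333.4 K: K = (2.145, 0.123, 0.114), RR gives ψ = 0.074, H_out = 2.356 kJ/mol
  T = 373.7 K: K = (3.145, 0.226, 0.213), RR gives ψ = 0.358, H_out = 16.580 kJ/mol
  T = 353.5 K: K = (2.625, 0.170, 0.159), RR gives ψ = 0.239, H_out = 10.186 kJ/mol
  T = 343.4 K: K = (2.379, 0.145, 0.135), RR gives ψ = 0.166, H_out = 6.542 kJ/mol
  T = 338.4 K: K = (2.260, 0.134, 0.124), RR gives ψ = 0.123, H_out = 4.541 kJ/mol
  T = 340.9 K: K = (2.319, 0.139, 0.130), RR gives ψ = 0.145, H_out = 5.562 kJ/mol
  T = 339.6 K: K = (2.289, 0.136, 0.127), RR gives ψ = 0.133, H_out = 5.036 kJ/mol
Linear interpolation between T = 339.6 (H_out = 5.036) and T = 340.9 (H_out = 5.562) on hF = 5.118 gives T ≈ 339.8 K, at which ψ = 0.14.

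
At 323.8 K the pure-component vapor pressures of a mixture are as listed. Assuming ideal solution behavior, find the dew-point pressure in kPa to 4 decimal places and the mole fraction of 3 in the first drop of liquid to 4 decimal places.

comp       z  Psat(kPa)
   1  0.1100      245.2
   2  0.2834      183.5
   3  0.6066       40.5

At the dew point ψ → 1, so Σzᵢ/Kᵢ = 1 with Kᵢ = Pᵢˢᵃᵗ/P ⇒ 1/P = Σzᵢ/Pᵢˢᵃᵗ.
1/P = 0.1100/245.2 + 0.2834/183.5 + 0.6066/40.5 = 0.0169708 ⇒ P = 58.9247 kPa
xᵢ = zᵢP/Pᵢˢᵃᵗ ⇒ x_3 = 0.6066·58.9247/40.5 = 0.8826

Pdew = 58.9247 kPa, x_3 = 0.8826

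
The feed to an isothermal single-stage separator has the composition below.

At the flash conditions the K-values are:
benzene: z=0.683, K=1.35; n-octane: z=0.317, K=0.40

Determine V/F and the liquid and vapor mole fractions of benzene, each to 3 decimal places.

Rachford–Rice: g(V/F) = Σ zᵢ(Kᵢ−1)/(1+V/F(Kᵢ−1)) = 0.
Feasibility: ΣzᵢKᵢ = 1.049, Σzᵢ/Kᵢ = 1.298 — both > 1, two phases present.
Newton–Raphson from V/F = 0.68:
  V/F = 0.680: g = -0.1282, g' = -0.380 → V/F = 0.343
  V/F = 0.343: g = -0.0260, g' = -0.248 → V/F = 0.238
  V/F = 0.238: g = -0.0012, g' = -0.227 → V/F = 0.233
Converged at V/F = 0.233.
Compositions from xᵢ = zᵢ/(1+V/F(Kᵢ−1)), yᵢ = Kᵢxᵢ:
  benzene: x = 0.632, y = 0.853
  n-octane: x = 0.368, y = 0.147

V/F = 0.233, x_benzene = 0.632, y_benzene = 0.853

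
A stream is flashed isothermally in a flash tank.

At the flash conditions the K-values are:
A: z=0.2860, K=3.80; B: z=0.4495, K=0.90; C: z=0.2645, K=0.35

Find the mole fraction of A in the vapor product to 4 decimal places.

y_A = 0.4278

Let ψ = V/F and solve Σ zᵢ(Kᵢ−1)/(1+ψ(Kᵢ−1)) = 0.
g(0) = ΣzᵢKᵢ − 1 = 0.5839 and g(1) = 1 − Σzᵢ/Kᵢ = -0.3304, so a root lies in (0, 1).
Newton iteration, ψ⁰ = 0.5:
  ψ = 0.5000: g = 0.03165, g' = -0.6395 → ψ = 0.5495
  ψ = 0.5495: g = 0.00044, g' = -0.6234 → ψ = 0.5502
Converged at ψ = 0.5502.
Compositions from xᵢ = zᵢ/(1+ψ(Kᵢ−1)), yᵢ = Kᵢxᵢ:
  A: x = 0.1126, y = 0.4278
  B: x = 0.4757, y = 0.4281
  C: x = 0.4118, y = 0.1441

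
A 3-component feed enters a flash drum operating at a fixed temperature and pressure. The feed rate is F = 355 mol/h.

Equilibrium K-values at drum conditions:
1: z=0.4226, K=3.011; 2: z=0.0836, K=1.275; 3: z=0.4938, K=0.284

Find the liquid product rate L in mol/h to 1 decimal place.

Material balance + equilibrium reduce to Σ zᵢ(Kᵢ−1)/(1+ψ(Kᵢ−1)) = 0.
Check two-phase: ΣzᵢKᵢ = 1.5193 > 1 and Σzᵢ/Kᵢ = 1.9447 > 1, so g(0) = 0.5193 > 0 and g(1) = -0.9447 < 0.
Newton–Raphson from ψ = 0.5:
  ψ = 0.5000: g = -0.10675, g' = -1.0440 → ψ = 0.3978
  ψ = 0.3978: g = -0.00145, g' = -1.0276 → ψ = 0.3963
Converged at ψ = 0.3963.
Then V = ψ·F = 0.3963·355 = 140.7 mol/h and L = F − V = 214.3 mol/h.

L = 214.3 mol/h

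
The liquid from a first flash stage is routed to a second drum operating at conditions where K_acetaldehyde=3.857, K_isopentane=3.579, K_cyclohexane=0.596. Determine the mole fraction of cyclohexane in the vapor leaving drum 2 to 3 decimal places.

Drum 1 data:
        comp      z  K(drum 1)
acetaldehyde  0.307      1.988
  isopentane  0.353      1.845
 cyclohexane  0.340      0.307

Drum 1:
Newton–Raphson from ψ₁ = 0.36:
  ψ₁ = 0.360: g = 0.1385, g' = -0.601 → ψ₁ = 0.590
  ψ₁ = 0.590: g = -0.0082, g' = -0.699 → ψ₁ = 0.579
Converged at ψ₁ = 0.579.
Drum-1 compositions:
  acetaldehyde: x = 0.195, y = 0.388
  isopentane: x = 0.237, y = 0.437
  cyclohexane: x = 0.568, y = 0.174
Drum-2 feed = drum-1 liquid: z₂ = (0.1953, 0.2371, 0.5676).
Drum 2:
Let ψ₂ = V/F and solve Σ zᵢ(Kᵢ−1)/(1+ψ₂(Kᵢ−1)) = 0.
Feasibility: ΣzᵢKᵢ = 1.940, Σzᵢ/Kᵢ = 1.069 — both > 1, two phases present.
Iterate (Newton) starting at ψ₂ = 0.5:
  ψ₂ = 0.500: g = 0.2095, g' = -0.717 → ψ₂ = 0.792
  ψ₂ = 0.792: g = 0.0346, g' = -0.520 → ψ₂ = 0.859
  ψ₂ = 0.859: g = 0.0006, g' = -0.503 → ψ₂ = 0.860
Converged at ψ₂ = 0.860.
  acetaldehyde: x = 0.056, y = 0.218
  isopentane: x = 0.074, y = 0.264
  cyclohexane: x = 0.870, y = 0.518

y_cyclohexane (drum 2) = 0.518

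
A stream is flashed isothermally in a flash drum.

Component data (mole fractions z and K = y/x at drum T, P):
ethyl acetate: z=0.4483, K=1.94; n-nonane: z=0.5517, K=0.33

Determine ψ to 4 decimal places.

ψ = 0.0822

Material balance + equilibrium reduce to Σ zᵢ(Kᵢ−1)/(1+ψ(Kᵢ−1)) = 0.
Feasibility: ΣzᵢKᵢ = 1.0518, Σzᵢ/Kᵢ = 1.9029 — both > 1, two phases present.
Binary case is linear: z₁(K₁−1)(1+ψ(K₂−1)) + z₂(K₂−1)(1+ψ(K₁−1)) = 0
⇒ ψ = [z₁(K₁−1)+z₂(K₂−1)] / [−(K₁−1)(K₂−1)] = 0.05176/0.62980 = 0.0822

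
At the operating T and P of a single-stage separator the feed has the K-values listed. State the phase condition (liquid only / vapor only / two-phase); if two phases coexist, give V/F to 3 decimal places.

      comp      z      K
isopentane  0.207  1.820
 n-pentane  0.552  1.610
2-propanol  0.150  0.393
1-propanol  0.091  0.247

two-phase, V/F = 0.769

ΣzᵢKᵢ = 1.347; Σzᵢ/Kᵢ = 1.207.
Both exceed 1, so a two-phase solution exists.
Rachford–Rice: g(ψ) = Σ zᵢ(Kᵢ−1)/(1+ψ(Kᵢ−1)) = 0.
Iterate (Newton) starting at ψ = 0.5:
  ψ = 0.500: g = 0.1378, g' = -0.437 → ψ = 0.815
  ψ = 0.815: g = -0.0310, g' = -0.704 → ψ = 0.771
  ψ = 0.771: g = -0.0016, g' = -0.636 → ψ = 0.769
Converged at ψ = 0.769.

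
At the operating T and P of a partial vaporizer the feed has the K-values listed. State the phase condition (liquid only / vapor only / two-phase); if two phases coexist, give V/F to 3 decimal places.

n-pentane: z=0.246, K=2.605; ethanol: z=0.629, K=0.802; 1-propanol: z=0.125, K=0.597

ΣzᵢKᵢ = 1.220; Σzᵢ/Kᵢ = 1.088.
Both exceed 1, so a two-phase solution exists.
Material balance + equilibrium reduce to Σ zᵢ(Kᵢ−1)/(1+ψ(Kᵢ−1)) = 0.
Iterate (Newton) starting at ψ = 0.56:
  ψ = 0.560: g = 0.0028, g' = -0.241 → ψ = 0.572
Converged at ψ = 0.572.

two-phase, V/F = 0.572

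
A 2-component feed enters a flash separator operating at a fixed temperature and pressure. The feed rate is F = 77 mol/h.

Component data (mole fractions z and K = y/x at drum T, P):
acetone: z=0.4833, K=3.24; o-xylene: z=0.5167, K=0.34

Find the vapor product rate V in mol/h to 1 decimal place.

V = 38.6 mol/h

Material balance + equilibrium reduce to Σ zᵢ(Kᵢ−1)/(1+V/F(Kᵢ−1)) = 0.
g(0) = ΣzᵢKᵢ − 1 = 0.7416 and g(1) = 1 − Σzᵢ/Kᵢ = -0.6689, so a root lies in (0, 1).
Newton iteration, V/F⁰ = 0.5:
  V/F = 0.5000: g = 0.00167, g' = -1.0410 → V/F = 0.5016
Converged at V/F = 0.5016.
Then V = V/F·F = 0.5016·77 = 38.6 mol/h and L = F − V = 38.4 mol/h.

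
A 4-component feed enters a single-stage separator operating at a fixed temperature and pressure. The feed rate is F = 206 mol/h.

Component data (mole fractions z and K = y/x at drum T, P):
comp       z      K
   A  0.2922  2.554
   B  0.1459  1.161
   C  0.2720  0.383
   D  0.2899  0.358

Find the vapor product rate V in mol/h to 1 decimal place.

V = 31.0 mol/h

Material balance + equilibrium reduce to Σ zᵢ(Kᵢ−1)/(1+β(Kᵢ−1)) = 0.
Check two-phase: ΣzᵢKᵢ = 1.1236 > 1 and Σzᵢ/Kᵢ = 1.7600 > 1, so g(0) = 0.1236 > 0 and g(1) = -0.7600 < 0.
Iterate (Newton) starting at β = 0.64:
  β = 0.6400: g = -0.34431, g' = -0.8075 → β = 0.2136
  β = 0.2136: g = -0.04539, g' = -0.6991 → β = 0.1487
  β = 0.1487: g = 0.00125, g' = -0.7408 → β = 0.1504
Converged at β = 0.1504.
Then V = β·F = 0.1504·206 = 31.0 mol/h and L = F − V = 175.0 mol/h.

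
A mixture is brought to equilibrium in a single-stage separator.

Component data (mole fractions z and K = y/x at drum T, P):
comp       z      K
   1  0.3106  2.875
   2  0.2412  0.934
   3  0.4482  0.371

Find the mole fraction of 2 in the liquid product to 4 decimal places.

Material balance + equilibrium reduce to Σ zᵢ(Kᵢ−1)/(1+ψ(Kᵢ−1)) = 0.
g(0) = ΣzᵢKᵢ − 1 = 0.2845 and g(1) = 1 − Σzᵢ/Kᵢ = -0.5744, so a root lies in (0, 1).
Newton–Raphson from ψ = 0.49:
  ψ = 0.4900: g = -0.12045, g' = -0.6683 → ψ = 0.3097
  ψ = 0.3097: g = 0.00202, g' = -0.7116 → ψ = 0.3126
Converged at ψ = 0.3126.
Compositions from xᵢ = zᵢ/(1+ψ(Kᵢ−1)), yᵢ = Kᵢxᵢ:
  1: x = 0.1958, y = 0.5630
  2: x = 0.2463, y = 0.2300
  3: x = 0.5579, y = 0.2070

x_2 = 0.2463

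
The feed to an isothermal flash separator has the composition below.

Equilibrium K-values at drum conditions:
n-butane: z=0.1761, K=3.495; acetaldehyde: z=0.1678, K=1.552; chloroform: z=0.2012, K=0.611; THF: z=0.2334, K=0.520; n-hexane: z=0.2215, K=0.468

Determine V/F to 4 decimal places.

Rachford–Rice: g(V/F) = Σ zᵢ(Kᵢ−1)/(1+V/F(Kᵢ−1)) = 0.
Feasibility: ΣzᵢKᵢ = 1.2239, Σzᵢ/Kᵢ = 1.4099 — both > 1, two phases present.
Newton iteration, V/F⁰ = 0.5:
  V/F = 0.5000: g = -0.13704, g' = -0.5048 → V/F = 0.2285
  V/F = 0.2285: g = 0.01618, g' = -0.6707 → V/F = 0.2527
  V/F = 0.2527: g = 0.00035, g' = -0.6425 → V/F = 0.2532
Converged at V/F = 0.2532.

V/F = 0.2532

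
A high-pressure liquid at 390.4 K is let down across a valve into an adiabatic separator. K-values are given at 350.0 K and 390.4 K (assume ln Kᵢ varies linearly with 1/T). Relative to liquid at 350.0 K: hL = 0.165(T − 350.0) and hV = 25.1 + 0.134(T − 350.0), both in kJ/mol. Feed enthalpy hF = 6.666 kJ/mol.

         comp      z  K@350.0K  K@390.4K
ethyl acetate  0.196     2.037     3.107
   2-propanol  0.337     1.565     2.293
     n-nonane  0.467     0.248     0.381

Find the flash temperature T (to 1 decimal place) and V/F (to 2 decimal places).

T = 358.5 K, V/F = 0.21

Adiabatic flash: solve Rachford–Rice at each trial T, then check hF = ψ·hV(T) + (1−ψ)·hL(T).
  T = 350.0 K: K = (2.037, 1.565, 0.248), RR gives ψ = 0.073, H_out = 1.842 kJ/mol
  T = 390.4 K: K = (3.107, 2.293, 0.381), RR gives ψ = 0.560, H_out = 20.013 kJ/mol
  T = 370.2 K: K = (2.545, 1.914, 0.311), RR gives ψ = 0.358, H_out = 12.094 kJ/mol
  T = 360.1 K: K = (2.284, 1.736, 0.279), RR gives ψ = 0.234, H_out = 7.456 kJ/mol
  T = 355.1 K: K = (2.160, 1.650, 0.263), RR gives ψ = 0.160, H_out = 4.839 kJ/mol
  T = 357.6 K: K = (2.221, 1.693, 0.271), RR gives ψ = 0.198, H_out = 6.182 kJ/mol
  T = 358.9 K: K = (2.254, 1.715, 0.275), RR gives ψ = 0.217, H_out = 6.852 kJ/mol
Linear interpolation between T = 357.6 (H_out = 6.182) and T = 358.9 (H_out = 6.852) on hF = 6.666 gives T ≈ 358.5 K, at which ψ = 0.21.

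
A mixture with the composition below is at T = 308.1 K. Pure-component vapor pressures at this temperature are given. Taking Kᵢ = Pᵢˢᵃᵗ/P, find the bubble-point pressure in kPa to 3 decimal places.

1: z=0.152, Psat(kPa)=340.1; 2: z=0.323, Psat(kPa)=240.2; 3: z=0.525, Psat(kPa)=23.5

Pbub = 141.617 kPa

At the bubble point ψ → 0, so ΣzᵢKᵢ = 1 with Kᵢ = Pᵢˢᵃᵗ/P ⇒ P = ΣzᵢPᵢˢᵃᵗ.
P = 0.152·340.1 + 0.323·240.2 + 0.525·23.5 = 141.617 kPa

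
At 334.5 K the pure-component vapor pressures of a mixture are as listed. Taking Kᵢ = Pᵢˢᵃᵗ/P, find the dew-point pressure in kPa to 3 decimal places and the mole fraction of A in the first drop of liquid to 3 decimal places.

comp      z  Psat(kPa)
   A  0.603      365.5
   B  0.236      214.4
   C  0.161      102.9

Pdew = 231.741 kPa, x_A = 0.382

At the dew point ψ → 1, so Σzᵢ/Kᵢ = 1 with Kᵢ = Pᵢˢᵃᵗ/P ⇒ 1/P = Σzᵢ/Pᵢˢᵃᵗ.
1/P = 0.603/365.5 + 0.236/214.4 + 0.161/102.9 = 0.004315 ⇒ P = 231.741 kPa
xᵢ = zᵢP/Pᵢˢᵃᵗ ⇒ x_A = 0.603·231.741/365.5 = 0.382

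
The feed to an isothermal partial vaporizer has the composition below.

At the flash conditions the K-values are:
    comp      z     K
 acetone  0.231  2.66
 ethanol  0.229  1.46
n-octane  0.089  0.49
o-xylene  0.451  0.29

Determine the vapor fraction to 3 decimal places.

Newton–Raphson from ψ = 0.5:
  ψ = 0.500: g = -0.2622, g' = -0.810 → ψ = 0.176
  ψ = 0.176: g = -0.0219, g' = -0.747 → ψ = 0.147
Converged at ψ = 0.147.

ψ = 0.147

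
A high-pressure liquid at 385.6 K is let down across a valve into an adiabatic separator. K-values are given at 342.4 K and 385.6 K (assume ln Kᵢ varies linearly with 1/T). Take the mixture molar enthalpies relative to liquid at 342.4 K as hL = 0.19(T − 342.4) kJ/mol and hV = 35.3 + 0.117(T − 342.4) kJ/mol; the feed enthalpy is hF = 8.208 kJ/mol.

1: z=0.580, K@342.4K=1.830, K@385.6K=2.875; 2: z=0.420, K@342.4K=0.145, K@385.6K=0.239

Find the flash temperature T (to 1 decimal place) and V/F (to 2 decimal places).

T = 345.6 K, V/F = 0.22

Adiabatic flash: solve Rachford–Rice at each trial T, then check hF = ψ·hV(T) + (1−ψ)·hL(T).
  T = 342.4 K: K = (1.830, 0.145), RR gives ψ = 0.172, H_out = 6.084 kJ/mol
  T = 385.6 K: K = (2.875, 0.239), RR gives ψ = 0.538, H_out = 25.508 kJ/mol
  T = 364.0 K: K = (2.325, 0.189), RR gives ψ = 0.398, H_out = 17.528 kJ/mol
  T = 353.2 K: K = (2.070, 0.166), RR gives ψ = 0.303, H_out = 12.513 kJ/mol
  T = 347.8 K: K = (1.948, 0.155), RR gives ψ = 0.244, H_out = 9.535 kJ/mol
  T = 345.1 K: K = (1.889, 0.150), RR gives ψ = 0.210, H_out = 7.879 kJ/mol
  T = 346.5 K: K = (1.919, 0.153), RR gives ψ = 0.228, H_out = 8.754 kJ/mol
Linear interpolation between T = 345.1 (H_out = 7.879) and T = 346.5 (H_out = 8.754) on hF = 8.208 gives T ≈ 345.6 K, at which ψ = 0.22.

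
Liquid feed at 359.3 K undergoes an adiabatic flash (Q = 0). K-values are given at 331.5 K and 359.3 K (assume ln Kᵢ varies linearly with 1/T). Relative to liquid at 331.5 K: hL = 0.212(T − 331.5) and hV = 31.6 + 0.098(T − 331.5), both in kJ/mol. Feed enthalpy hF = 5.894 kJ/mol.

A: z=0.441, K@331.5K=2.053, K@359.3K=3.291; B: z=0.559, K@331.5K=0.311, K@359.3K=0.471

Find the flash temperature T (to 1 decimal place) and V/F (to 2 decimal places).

Adiabatic flash: solve Rachford–Rice at each trial T, then check hF = ψ·hV(T) + (1−ψ)·hL(T).
  T = 331.5 K: K = (2.053, 0.311), RR gives ψ = 0.109, H_out = 3.451 kJ/mol
  T = 359.3 K: K = (3.291, 0.471), RR gives ψ = 0.590, H_out = 22.658 kJ/mol
  T = 345.4 K: K = (2.624, 0.386), RR gives ψ = 0.374, H_out = 14.172 kJ/mol
  T = 338.4 K: K = (2.325, 0.347), RR gives ψ = 0.253, H_out = 9.270 kJ/mol
  T = 334.9 K: K = (2.184, 0.328), RR gives ψ = 0.185, H_out = 6.482 kJ/mol
  T = 333.2 K: K = (2.118, 0.320), RR gives ψ = 0.148, H_out = 5.012 kJ/mol
Linear interpolation between T = 333.2 (H_out = 5.012) and T = 334.9 (H_out = 6.482) on hF = 5.894 gives T ≈ 334.2 K, at which ψ = 0.17.

T = 334.2 K, V/F = 0.17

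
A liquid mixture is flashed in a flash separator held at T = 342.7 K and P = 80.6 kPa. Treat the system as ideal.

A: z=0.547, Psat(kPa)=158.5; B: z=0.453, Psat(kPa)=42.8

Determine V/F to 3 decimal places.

V/F = 0.698

Raoult's law: Kᵢ = Pᵢˢᵃᵗ/P = Pᵢˢᵃᵗ/80.6.
  K_A = 158.5/80.6 = 1.96650, K_B = 42.8/80.6 = 0.53102
Iterate (Newton) starting at V/F = 0.5:
  V/F = 0.500: g = 0.0789, g' = -0.402 → V/F = 0.696
  V/F = 0.696: g = 0.0006, g' = -0.402 → V/F = 0.698
Converged at V/F = 0.698.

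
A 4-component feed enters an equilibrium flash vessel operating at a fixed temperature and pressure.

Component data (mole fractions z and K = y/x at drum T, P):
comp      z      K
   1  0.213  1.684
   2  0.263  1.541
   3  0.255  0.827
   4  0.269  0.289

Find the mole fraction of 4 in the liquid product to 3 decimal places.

Newton iteration, β⁰ = 0.53:
  β = 0.530: g = -0.1380, g' = -0.460 → β = 0.230
  β = 0.230: g = -0.0221, g' = -0.338 → β = 0.164
  β = 0.164: g = -0.0004, g' = -0.328 → β = 0.163
Converged at β = 0.163.
Compositions from xᵢ = zᵢ/(1+β(Kᵢ−1)), yᵢ = Kᵢxᵢ:
  1: x = 0.192, y = 0.323
  2: x = 0.242, y = 0.372
  3: x = 0.262, y = 0.217
  4: x = 0.304, y = 0.088

x_4 = 0.304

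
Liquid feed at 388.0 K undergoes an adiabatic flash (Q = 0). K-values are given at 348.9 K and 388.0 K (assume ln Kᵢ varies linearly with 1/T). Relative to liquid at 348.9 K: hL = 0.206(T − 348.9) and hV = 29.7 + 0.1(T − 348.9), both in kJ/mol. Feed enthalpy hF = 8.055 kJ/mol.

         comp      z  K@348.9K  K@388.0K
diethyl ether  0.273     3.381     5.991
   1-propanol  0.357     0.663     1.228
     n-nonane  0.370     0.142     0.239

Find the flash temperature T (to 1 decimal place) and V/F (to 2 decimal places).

T = 356.8 K, V/F = 0.22

Adiabatic flash: solve Rachford–Rice at each trial T, then check hF = ψ·hV(T) + (1−ψ)·hL(T).
  T = 348.9 K: K = (3.381, 0.663, 0.142), RR gives ψ = 0.140, H_out = 4.168 kJ/mol
  T = 388.0 K: K = (5.991, 1.228, 0.239), RR gives ψ = 0.507, H_out = 21.021 kJ/mol
  T = 368.4 K: K = (4.566, 0.916, 0.187), RR gives ψ = 0.334, H_out = 13.257 kJ/mol
  T = 358.6 K: K = (3.942, 0.782, 0.163), RR gives ψ = 0.241, H_out = 8.912 kJ/mol
  T = 353.8 K: K = (3.658, 0.722, 0.153), RR gives ψ = 0.193, H_out = 6.633 kJ/mol
  T = 356.2 K: K = (3.798, 0.752, 0.158), RR gives ψ = 0.217, H_out = 7.787 kJ/mol
Linear interpolation between T = 356.2 (H_out = 7.787) and T = 358.6 (H_out = 8.912) on hF = 8.055 gives T ≈ 356.8 K, at which ψ = 0.22.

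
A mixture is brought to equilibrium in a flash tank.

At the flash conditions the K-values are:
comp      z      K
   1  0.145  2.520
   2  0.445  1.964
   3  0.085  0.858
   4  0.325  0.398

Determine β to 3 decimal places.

β = 0.719

Let β = V/F and solve Σ zᵢ(Kᵢ−1)/(1+β(Kᵢ−1)) = 0.
Check two-phase: ΣzᵢKᵢ = 1.442 > 1 and Σzᵢ/Kᵢ = 1.200 > 1, so g(0) = 0.442 > 0 and g(1) = -0.200 < 0.
Newton iteration, β⁰ = 0.44:
  β = 0.440: g = 0.1543, g' = -0.544 → β = 0.724
  β = 0.724: g = -0.0024, g' = -0.591 → β = 0.719
Converged at β = 0.719.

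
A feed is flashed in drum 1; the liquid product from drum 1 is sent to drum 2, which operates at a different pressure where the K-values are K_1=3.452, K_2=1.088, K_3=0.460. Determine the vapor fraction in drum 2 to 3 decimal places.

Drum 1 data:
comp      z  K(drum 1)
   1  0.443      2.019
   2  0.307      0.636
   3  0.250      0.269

Drum 1:
Rachford–Rice: g(ψ₁) = Σ zᵢ(Kᵢ−1)/(1+ψ₁(Kᵢ−1)) = 0.
Check two-phase: ΣzᵢKᵢ = 1.157 > 1 and Σzᵢ/Kᵢ = 1.631 > 1, so g(0) = 0.157 > 0 and g(1) = -0.631 < 0.
Newton–Raphson from ψ₁ = 0.5:
  ψ₁ = 0.500: g = -0.1256, g' = -0.594 → ψ₁ = 0.289
  ψ₁ = 0.289: g = -0.0077, g' = -0.540 → ψ₁ = 0.274
Converged at ψ₁ = 0.274.
Drum-1 compositions:
  1: x = 0.346, y = 0.699
  2: x = 0.341, y = 0.217
  3: x = 0.313, y = 0.084
Drum-2 feed = drum-1 liquid: z₂ = (0.3462, 0.3411, 0.3127).
Drum 2:
Newton–Raphson from ψ₂ = 0.36:
  ψ₂ = 0.360: g = 0.2703, g' = -0.730 → ψ₂ = 0.730
  ψ₂ = 0.730: g = 0.0536, g' = -0.518 → ψ₂ = 0.834
  ψ₂ = 0.834: g = -0.0003, g' = -0.529 → ψ₂ = 0.833
Converged at ψ₂ = 0.833.
  1: x = 0.114, y = 0.393
  2: x = 0.318, y = 0.346
  3: x = 0.568, y = 0.261

V/F (drum 2) = 0.833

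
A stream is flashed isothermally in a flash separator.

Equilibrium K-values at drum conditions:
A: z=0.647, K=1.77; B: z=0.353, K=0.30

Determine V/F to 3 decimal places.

V/F = 0.466

Rachford–Rice: g(V/F) = Σ zᵢ(Kᵢ−1)/(1+V/F(Kᵢ−1)) = 0.
Check two-phase: ΣzᵢKᵢ = 1.251 > 1 and Σzᵢ/Kᵢ = 1.542 > 1, so g(0) = 0.251 > 0 and g(1) = -0.542 < 0.
Binary case is linear: z₁(K₁−1)(1+V/F(K₂−1)) + z₂(K₂−1)(1+V/F(K₁−1)) = 0
⇒ V/F = [z₁(K₁−1)+z₂(K₂−1)] / [−(K₁−1)(K₂−1)] = 0.2511/0.5390 = 0.466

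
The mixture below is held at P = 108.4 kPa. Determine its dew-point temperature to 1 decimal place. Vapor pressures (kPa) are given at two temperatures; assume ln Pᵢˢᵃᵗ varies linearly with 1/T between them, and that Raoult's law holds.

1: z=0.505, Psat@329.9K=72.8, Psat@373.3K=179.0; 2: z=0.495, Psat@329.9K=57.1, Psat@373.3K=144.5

Dew-point temperature: Σzᵢ·P/Pᵢˢᵃᵗ(T) = 1. Interpolate ln Pᵢˢᵃᵗ = aᵢ + bᵢ/T.
  T = 329.9 K: ΣzᵢP/Pᵢˢᵃᵗ = 1.6917
  T = 373.3 K: ΣzᵢP/Pᵢˢᵃᵗ = 0.6772
  T = 351.6 K: ΣzᵢP/Pᵢˢᵃᵗ = 1.0404
  T = 362.5 K: ΣzᵢP/Pᵢˢᵃᵗ = 0.8332
  T = 357.1 K: ΣzᵢP/Pᵢˢᵃᵗ = 0.9285
  T = 354.4 K: ΣzᵢP/Pᵢˢᵃᵗ = 0.9814
Interpolating between 351.6 K and 354.4 K gives T ≈ 353.5 K.

T = 353.5 K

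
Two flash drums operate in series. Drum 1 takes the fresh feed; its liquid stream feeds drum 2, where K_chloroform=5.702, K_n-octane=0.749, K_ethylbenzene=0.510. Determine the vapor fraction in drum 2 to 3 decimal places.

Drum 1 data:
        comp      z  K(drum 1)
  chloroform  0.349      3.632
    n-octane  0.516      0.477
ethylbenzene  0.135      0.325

V/F (drum 2) = 0.391

Drum 1:
Newton–Raphson from ψ₁ = 0.5:
  ψ₁ = 0.500: g = -0.1064, g' = -0.850 → ψ₁ = 0.375
  ψ₁ = 0.375: g = 0.0047, g' = -0.941 → ψ₁ = 0.380
Converged at ψ₁ = 0.380.
Drum-1 compositions:
  chloroform: x = 0.175, y = 0.634
  n-octane: x = 0.644, y = 0.307
  ethylbenzene: x = 0.182, y = 0.059
Drum-2 feed = drum-1 liquid: z₂ = (0.1745, 0.6439, 0.1816).
Drum 2:
Material balance + equilibrium reduce to Σ zᵢ(Kᵢ−1)/(1+ψ₂(Kᵢ−1)) = 0.
g(0) = ΣzᵢKᵢ − 1 = 0.570 and g(1) = 1 − Σzᵢ/Kᵢ = -0.246, so a root lies in (0, 1).
Iterate (Newton) starting at ψ₂ = 0.62:
  ψ₂ = 0.620: g = -0.1096, g' = -0.399 → ψ₂ = 0.345
  ψ₂ = 0.345: g = 0.0289, g' = -0.673 → ψ₂ = 0.388
  ψ₂ = 0.388: g = 0.0016, g' = -0.600 → ψ₂ = 0.391
Converged at ψ₂ = 0.391.
  chloroform: x = 0.062, y = 0.351
  n-octane: x = 0.714, y = 0.535
  ethylbenzene: x = 0.225, y = 0.115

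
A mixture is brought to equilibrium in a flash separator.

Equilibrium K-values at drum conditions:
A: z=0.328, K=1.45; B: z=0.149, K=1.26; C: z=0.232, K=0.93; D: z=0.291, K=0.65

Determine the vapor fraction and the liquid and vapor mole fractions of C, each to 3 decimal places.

ψ = 0.636, x_C = 0.243, y_C = 0.226

Iterate (Newton) starting at ψ = 0.48:
  ψ = 0.480: g = 0.0166, g' = -0.106 → ψ = 0.637
  ψ = 0.637: g = -0.0001, g' = -0.108 → ψ = 0.636
Converged at ψ = 0.636.
Compositions from xᵢ = zᵢ/(1+ψ(Kᵢ−1)), yᵢ = Kᵢxᵢ:
  A: x = 0.255, y = 0.370
  B: x = 0.128, y = 0.161
  C: x = 0.243, y = 0.226
  D: x = 0.374, y = 0.243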